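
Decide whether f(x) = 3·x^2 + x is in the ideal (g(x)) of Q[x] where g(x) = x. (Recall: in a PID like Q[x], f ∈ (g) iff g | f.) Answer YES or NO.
YES

In Q[x] the ideal (g) consists of all multiples of g, so f ∈ (g) iff g | f, i.e. iff the remainder of f on division by g is 0. Divide f by g (g is monic, so eliminate the leading term of the running remainder at each step):
  leading term 3·x^2: subtract (3·x)·g(x) = 3·x^2, leaving x
  leading term x: subtract (1)·g(x) = x, leaving 0
The remainder is 0, so f(x) = g(x) · h(x) with h(x) = 3·x + 1. Hence g | f, i.e. f ∈ (g).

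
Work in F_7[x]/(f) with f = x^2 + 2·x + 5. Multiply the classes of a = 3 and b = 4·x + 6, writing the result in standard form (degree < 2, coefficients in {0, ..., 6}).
a · b ≡ 5·x + 4 (mod f(x))

Multiply as integer polynomials: a · b = 12·x + 18. Reducing coefficients mod 7: a · b ≡ 5·x + 4. This already has degree < 2, so no reduction by f is needed. Hence a · b ≡ 5·x + 4 in F_7[x]/(f).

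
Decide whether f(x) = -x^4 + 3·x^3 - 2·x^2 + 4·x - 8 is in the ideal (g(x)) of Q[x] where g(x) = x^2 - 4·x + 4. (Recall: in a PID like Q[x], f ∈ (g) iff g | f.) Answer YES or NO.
In Q[x] the ideal (g) consists of all multiples of g, so f ∈ (g) iff g | f, i.e. iff the remainder of f on division by g is 0. Divide f by g (g is monic, so eliminate the leading term of the running remainder at each step):
  leading term -x^4: subtract (-x^2)·g(x) = -x^4 + 4·x^3 - 4·x^2, leaving -x^3 + 2·x^2 + 4·x - 8
  leading term -x^3: subtract (-x)·g(x) = -x^3 + 4·x^2 - 4·x, leaving -2·x^2 + 8·x - 8
  leading term -2·x^2: subtract (-2)·g(x) = -2·x^2 + 8·x - 8, leaving 0
The remainder is 0, so f(x) = g(x) · h(x) with h(x) = -x^2 - x - 2. Hence g | f, i.e. f ∈ (g).

Final answer: YES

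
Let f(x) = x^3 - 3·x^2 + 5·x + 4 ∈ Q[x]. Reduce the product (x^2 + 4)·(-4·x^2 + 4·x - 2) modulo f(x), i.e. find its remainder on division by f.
First multiply in Q[x] without reducing: a · b = -4·x^4 + 4·x^3 - 18·x^2 + 16·x - 8. Now divide by f(x) = x^3 - 3·x^2 + 5·x + 4, eliminating the leading term at each step:
  leading term -4·x^4: subtract (-4·x)·f(x) = -4·x^4 + 12·x^3 - 20·x^2 - 16·x, leaving -8·x^3 + 2·x^2 + 32·x - 8
  leading term -8·x^3: subtract (-8)·f(x) = -8·x^3 + 24·x^2 - 40·x - 32, leaving -22·x^2 + 72·x + 24
The degree is now < 3, so this is the remainder. Hence a · b ≡ -22·x^2 + 72·x + 24 in Q[x]/(f).

Final answer: a · b ≡ -22·x^2 + 72·x + 24 (mod f(x))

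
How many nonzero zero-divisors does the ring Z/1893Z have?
Z/1893Z has 632 nonzero zero-divisors

In Z/1893Z each nonzero element is either a unit (gcd with 1893 is 1) or a zero-divisor (gcd > 1). The number of units is φ(1893): factorise 1893 = 3 · 631, so φ(1893) = (3 − 1) · (631 − 1) = 2 · 630 = 1260. The nonzero elements number 1893 − 1 = 1892. Hence the nonzero zero-divisors number 1892 − 1260 = 632.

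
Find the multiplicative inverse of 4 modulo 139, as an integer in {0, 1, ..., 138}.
Apply the extended Euclidean algorithm to (139, 4), tracking rows (r, s, t) with s·139 + t·4 = r. Each division r_prev = q·r_cur + r_new produces the new row as (previous row) − q·(current row):
  row A: (139, 1, 0)   [1·139 + 0·4 = 139]
  row B: (4, 0, 1)   [0·139 + 1·4 = 4]
  139 = 34·4 + 3   → row C = row A − 34·row B = (3, 1, −34)   [check: 1·139 − 34·4 = 3]
  4 = 1·3 + 1   → row D = row B − 1·row C = (1, −1, 35)   [check: −1·139 + 35·4 = 1]
  3 = 3·1 + 0   → remainder 0, stop. gcd = 1 (last nonzero row D).
The gcd is 1, so 4 is invertible mod 139. The last nonzero row gives −1·139 + 35·4 = 1, so t = 35. So 4^(−1) ≡ 35 (mod 139). Verify: 4 · 35 = 140 ≡ 1 (mod 139). ✓

Final answer: 4^(−1) ≡ 35 (mod 139)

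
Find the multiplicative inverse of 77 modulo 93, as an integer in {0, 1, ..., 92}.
Apply the extended Euclidean algorithm to (93, 77), tracking rows (r, s, t) with s·93 + t·77 = r. Each division r_prev = q·r_cur + r_new produces the new row as (previous row) − q·(current row):
  row A: (93, 1, 0)   [1·93 + 0·77 = 93]
  row B: (77, 0, 1)   [0·93 + 1·77 = 77]
  93 = 1·77 + 16   → row C = row A − 1·row B = (16, 1, −1)   [check: 1·93 − 1·77 = 16]
  77 = 4·16 + 13   → row D = row B − 4·row C = (13, −4, 5)   [check: −4·93 + 5·77 = 13]
  16 = 1·13 + 3   → row E = row C − 1·row D = (3, 5, −6)   [check: 5·93 − 6·77 = 3]
  13 = 4·3 + 1   → row F = row D − 4·row E = (1, −24, 29)   [check: −24·93 + 29·77 = 1]
  3 = 3·1 + 0   → remainder 0, stop. gcd = 1 (last nonzero row F).
The gcd is 1, so 77 is invertible mod 93. The last nonzero row gives −24·93 + 29·77 = 1, so t = 29. So 77^(−1) ≡ 29 (mod 93). Verify: 77 · 29 = 2233 ≡ 1 (mod 93). ✓

Final answer: 77^(−1) ≡ 29 (mod 93)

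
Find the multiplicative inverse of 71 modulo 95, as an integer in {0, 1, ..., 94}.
71^(−1) ≡ 91 (mod 95)

Apply the extended Euclidean algorithm to (95, 71), tracking rows (r, s, t) with s·95 + t·71 = r. Each division r_prev = q·r_cur + r_new produces the new row as (previous row) − q·(current row):
  row A: (95, 1, 0)   [1·95 + 0·71 = 95]
  row B: (71, 0, 1)   [0·95 + 1·71 = 71]
  95 = 1·71 + 24   → row C = row A − 1·row B = (24, 1, −1)   [check: 1·95 − 1·71 = 24]
  71 = 2·24 + 23   → row D = row B − 2·row C = (23, −2, 3)   [check: −2·95 + 3·71 = 23]
  24 = 1·23 + 1   → row E = row C − 1·row D = (1, 3, −4)   [check: 3·95 − 4·71 = 1]
  23 = 23·1 + 0   → remainder 0, stop. gcd = 1 (last nonzero row E).
The gcd is 1, so 71 is invertible mod 95. The last nonzero row gives 3·95 − 4·71 = 1, so t = −4. So 71^(−1) ≡ −4 ≡ 91 (mod 95). Verify: 71 · 91 = 6461 ≡ 1 (mod 95). ✓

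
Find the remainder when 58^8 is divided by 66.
16

Use repeated squaring. Binary(8) = 1000. Walk through the bits of the exponent 8 left-to-right: at each bit after the leading one, square the running value, then multiply by 58 if the bit is 1 (always reducing mod 66):
  bit 1 = 1 (leading): start with 58.
  bit 2 = 0: square 58^2 = 3364 ≡ 64 (mod 66).
  bit 3 = 0: square 64^2 = 4096 ≡ 4 (mod 66).
  bit 4 = 0: square 4^2 = 16 (mod 66).
Final value: 58^8 ≡ 16 (mod 66).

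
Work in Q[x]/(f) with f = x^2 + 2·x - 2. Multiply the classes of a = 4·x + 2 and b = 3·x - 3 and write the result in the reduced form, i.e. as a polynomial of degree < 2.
First multiply in Q[x] without reducing: a · b = 12·x^2 - 6·x - 6. Now divide by f(x) = x^2 + 2·x - 2, eliminating the leading term at each step:
  leading term 12·x^2: subtract (12)·f(x) = 12·x^2 + 24·x - 24, leaving 18 - 30·x
The degree is now < 2, so this is the remainder. Hence a · b ≡ 18 - 30·x in Q[x]/(f).

Final answer: a · b ≡ 18 - 30·x (mod f(x))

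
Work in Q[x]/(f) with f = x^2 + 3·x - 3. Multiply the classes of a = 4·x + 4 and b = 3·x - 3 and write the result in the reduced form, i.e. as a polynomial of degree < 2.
a · b ≡ 24 - 36·x (mod f(x))

First multiply in Q[x] without reducing: a · b = 12·x^2 - 12. Now divide by f(x) = x^2 + 3·x - 3, eliminating the leading term at each step:
  leading term 12·x^2: subtract (12)·f(x) = 12·x^2 + 36·x - 36, leaving 24 - 36·x
The degree is now < 2, so this is the remainder. Hence a · b ≡ 24 - 36·x in Q[x]/(f).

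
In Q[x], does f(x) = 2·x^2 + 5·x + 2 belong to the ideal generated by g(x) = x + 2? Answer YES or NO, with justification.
In Q[x] the ideal (g) consists of all multiples of g, so f ∈ (g) iff g | f, i.e. iff the remainder of f on division by g is 0. Divide f by g (g is monic, so eliminate the leading term of the running remainder at each step):
  leading term 2·x^2: subtract (2·x)·g(x) = 2·x^2 + 4·x, leaving x + 2
  leading term x: subtract (1)·g(x) = x + 2, leaving 0
The remainder is 0, so f(x) = g(x) · h(x) with h(x) = 2·x + 1. Hence g | f, i.e. f ∈ (g).

Final answer: YES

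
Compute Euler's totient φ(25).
φ(25) = 20

φ is multiplicative, with φ(p^e) = p^e − p^(e−1). Factorise 25 = 5^2. Then
  φ(25) = (5^2 − 5^1) = 20 = 20.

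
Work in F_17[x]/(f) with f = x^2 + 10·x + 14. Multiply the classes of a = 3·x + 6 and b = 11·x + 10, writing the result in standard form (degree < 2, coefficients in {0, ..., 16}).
Multiply as integer polynomials: a · b = 33·x^2 + 96·x + 60. Reducing coefficients mod 17: a · b ≡ 16·x^2 + 11·x + 9. Now divide by f(x) = x^2 + 10·x + 14 in F_17[x], eliminating the leading term at each step:
  leading term 16·x^2: subtract (16)·f(x) = 16·x^2 + 7·x + 3, leaving 4·x + 6 (coefficients mod 17)
The degree is now < 2, so this is the remainder. Hence a · b ≡ 4·x + 6 in F_17[x]/(f).

Final answer: a · b ≡ 4·x + 6 (mod f(x))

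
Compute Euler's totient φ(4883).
φ(4883) = 4608

φ is multiplicative, with φ(p^e) = p^e − p^(e−1). Factorise 4883 = 19 · 257. Then
  φ(4883) = (19 − 1) · (257 − 1) = 18 · 256 = 4608.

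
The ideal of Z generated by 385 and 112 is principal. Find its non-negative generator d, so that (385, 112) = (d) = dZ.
In the PID Z, (a, b) is generated by gcd(a, b). Compute gcd(385, 112) with the extended Euclidean algorithm, tracking rows (r, s, t) with s·385 + t·112 = r:
  row A: (385, 1, 0)   [1·385 + 0·112 = 385]
  row B: (112, 0, 1)   [0·385 + 1·112 = 112]
  385 = 3·112 + 49   → row C = row A − 3·row B = (49, 1, −3)   [check: 1·385 − 3·112 = 49]
  112 = 2·49 + 14   → row D = row B − 2·row C = (14, −2, 7)   [check: −2·385 + 7·112 = 14]
  49 = 3·14 + 7   → row E = row C − 3·row D = (7, 7, −24)   [check: 7·385 − 24·112 = 7]
  14 = 2·7 + 0   → remainder 0, stop. gcd = 7 (last nonzero row E).
So gcd(385, 112) = 7, with Bézout identity 7·385 − 24·112 = 7. Containment (⊇): the Bézout identity exhibits 7 as an element of (385, 112), giving (7) ⊆ (385, 112). Containment (⊆): since 7 | 385 and 7 | 112 (385 = 7·55, 112 = 7·16), every Z-linear combination of 385 and 112 is divisible by 7, so (385, 112) ⊆ (7). Therefore (385, 112) = (7), d = 7.

Final answer: (385, 112) = (7); d = 7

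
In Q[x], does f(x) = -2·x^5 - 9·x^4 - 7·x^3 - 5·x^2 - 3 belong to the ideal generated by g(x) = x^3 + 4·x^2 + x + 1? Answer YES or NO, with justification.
NO

In Q[x] the ideal (g) consists of all multiples of g, so f ∈ (g) iff g | f, i.e. iff the remainder of f on division by g is 0. Divide f by g (g is monic, so eliminate the leading term of the running remainder at each step):
  leading term -2·x^5: subtract (-2·x^2)·g(x) = -2·x^5 - 8·x^4 - 2·x^3 - 2·x^2, leaving -x^4 - 5·x^3 - 3·x^2 - 3
  leading term -x^4: subtract (-x)·g(x) = -x^4 - 4·x^3 - x^2 - x, leaving -x^3 - 2·x^2 + x - 3
  leading term -x^3: subtract (-1)·g(x) = -x^3 - 4·x^2 - x - 1, leaving 2·x^2 + 2·x - 2
The remainder r(x) = 2·x^2 + 2·x - 2 ≠ 0 (and deg r < deg g), so g ∤ f, i.e. f ∉ (g).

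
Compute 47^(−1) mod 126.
Apply the extended Euclidean algorithm to (126, 47), tracking rows (r, s, t) with s·126 + t·47 = r. Each division r_prev = q·r_cur + r_new produces the new row as (previous row) − q·(current row):
  row A: (126, 1, 0)   [1·126 + 0·47 = 126]
  row B: (47, 0, 1)   [0·126 + 1·47 = 47]
  126 = 2·47 + 32   → row C = row A − 2·row B = (32, 1, −2)   [check: 1·126 − 2·47 = 32]
  47 = 1·32 + 15   → row D = row B − 1·row C = (15, −1, 3)   [check: −1·126 + 3·47 = 15]
  32 = 2·15 + 2   → row E = row C − 2·row D = (2, 3, −8)   [check: 3·126 − 8·47 = 2]
  15 = 7·2 + 1   → row F = row D − 7·row E = (1, −22, 59)   [check: −22·126 + 59·47 = 1]
  2 = 2·1 + 0   → remainder 0, stop. gcd = 1 (last nonzero row F).
The gcd is 1, so 47 is invertible mod 126. The last nonzero row gives −22·126 + 59·47 = 1, so t = 59. So 47^(−1) ≡ 59 (mod 126). Verify: 47 · 59 = 2773 ≡ 1 (mod 126). ✓

Final answer: 47^(−1) ≡ 59 (mod 126)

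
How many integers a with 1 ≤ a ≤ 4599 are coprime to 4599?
The number of a ∈ {1, ..., 4599} with gcd(a, 4599) = 1 is by definition Euler's totient φ(4599). φ is multiplicative, with φ(p^e) = p^e − p^(e−1). Factorise 4599 = 3^2 · 7 · 73. Then
  φ(4599) = (3^2 − 3^1) · (7 − 1) · (73 − 1) = 6 · 6 · 72 = 2592.
So there are 2592 such integers.

Final answer: 2592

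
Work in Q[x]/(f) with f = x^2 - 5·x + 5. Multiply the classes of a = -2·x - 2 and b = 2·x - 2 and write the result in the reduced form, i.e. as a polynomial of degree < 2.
a · b ≡ 24 - 20·x (mod f(x))

First multiply in Q[x] without reducing: a · b = 4 - 4·x^2. Now divide by f(x) = x^2 - 5·x + 5, eliminating the leading term at each step:
  leading term -4·x^2: subtract (-4)·f(x) = -4·x^2 + 20·x - 20, leaving 24 - 20·x
The degree is now < 2, so this is the remainder. Hence a · b ≡ 24 - 20·x in Q[x]/(f).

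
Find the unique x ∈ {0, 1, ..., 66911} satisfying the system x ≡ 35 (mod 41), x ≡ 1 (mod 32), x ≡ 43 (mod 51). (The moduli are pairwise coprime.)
x ≡ 5857 (mod 66912); the representative in [0, 66912) is 5857

The moduli 41, 32, 51 are pairwise coprime, so by the CRT there is a unique solution mod 41·32·51 = 66912.
Solve by successive substitution. Start with x ≡ 35 (mod 41).
  Combine with x ≡ 1 (mod 32): write x = 35 + 41·t and require 35 + 41·t ≡ 1 (mod 32), i.e. 41·t ≡ 1 − 35 ≡ 30 (mod 32). Since 41^(−1) ≡ 25 (mod 32) (41 ≡ 9 (mod 32)), t ≡ 25·30 ≡ 14 (mod 32). So x ≡ 35 + 41·14 = 609 (mod 1312).
  Combine with x ≡ 43 (mod 51): write x = 609 + 1312·t and require 609 + 1312·t ≡ 43 (mod 51), i.e. 1312·t ≡ 43 − 609 ≡ 46 (mod 51). Since 1312^(−1) ≡ 40 (mod 51) (1312 ≡ 37 (mod 51)), t ≡ 40·46 ≡ 4 (mod 51). So x ≡ 609 + 1312·4 = 5857 (mod 66912).
Unique solution in [0, 66912): x = 5857.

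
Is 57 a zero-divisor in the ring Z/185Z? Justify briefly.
gcd(57, 185) = 1, so 57 is a unit in Z/185Z (it has a multiplicative inverse). A unit cannot be a zero-divisor: if 57·b ≡ 0 then multiplying both sides by 57^(−1) gives b ≡ 0. So 57 is not a zero-divisor.

Final answer: NO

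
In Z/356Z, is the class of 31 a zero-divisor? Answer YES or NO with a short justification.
NO

gcd(31, 356) = 1, so 31 is a unit in Z/356Z (it has a multiplicative inverse). A unit cannot be a zero-divisor: if 31·b ≡ 0 then multiplying both sides by 31^(−1) gives b ≡ 0. So 31 is not a zero-divisor.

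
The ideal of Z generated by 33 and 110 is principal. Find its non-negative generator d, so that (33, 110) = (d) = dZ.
In the PID Z, (a, b) is generated by gcd(a, b). Compute gcd(110, 33) with the extended Euclidean algorithm, tracking rows (r, s, t) with s·110 + t·33 = r:
  row A: (110, 1, 0)   [1·110 + 0·33 = 110]
  row B: (33, 0, 1)   [0·110 + 1·33 = 33]
  110 = 3·33 + 11   → row C = row A − 3·row B = (11, 1, −3)   [check: 1·110 − 3·33 = 11]
  33 = 3·11 + 0   → remainder 0, stop. gcd = 11 (last nonzero row C).
So gcd(33, 110) = 11, with Bézout identity 1·110 − 3·33 = 11. Containment (⊇): the Bézout identity exhibits 11 as an element of (33, 110), giving (11) ⊆ (33, 110). Containment (⊆): since 11 | 33 and 11 | 110 (33 = 11·3, 110 = 11·10), every Z-linear combination of 33 and 110 is divisible by 11, so (33, 110) ⊆ (11). Therefore (33, 110) = (11), d = 11.

Final answer: (33, 110) = (11); d = 11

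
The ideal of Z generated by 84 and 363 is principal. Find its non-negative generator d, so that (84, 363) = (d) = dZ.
In the PID Z, (a, b) is generated by gcd(a, b). Compute gcd(363, 84) with the extended Euclidean algorithm, tracking rows (r, s, t) with s·363 + t·84 = r:
  row A: (363, 1, 0)   [1·363 + 0·84 = 363]
  row B: (84, 0, 1)   [0·363 + 1·84 = 84]
  363 = 4·84 + 27   → row C = row A − 4·row B = (27, 1, −4)   [check: 1·363 − 4·84 = 27]
  84 = 3·27 + 3   → row D = row B − 3·row C = (3, −3, 13)   [check: −3·363 + 13·84 = 3]
  27 = 9·3 + 0   → remainder 0, stop. gcd = 3 (last nonzero row D).
So gcd(84, 363) = 3, with Bézout identity −3·363 + 13·84 = 3. Containment (⊇): the Bézout identity exhibits 3 as an element of (84, 363), giving (3) ⊆ (84, 363). Containment (⊆): since 3 | 84 and 3 | 363 (84 = 3·28, 363 = 3·121), every Z-linear combination of 84 and 363 is divisible by 3, so (84, 363) ⊆ (3). Therefore (84, 363) = (3), d = 3.

Final answer: (84, 363) = (3); d = 3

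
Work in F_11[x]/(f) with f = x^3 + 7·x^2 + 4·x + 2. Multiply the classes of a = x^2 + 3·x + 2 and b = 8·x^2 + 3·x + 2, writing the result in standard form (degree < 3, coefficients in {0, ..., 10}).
a · b ≡ 2·x + 7 (mod f(x))

Multiply as integer polynomials: a · b = 8·x^4 + 27·x^3 + 27·x^2 + 12·x + 4. Reducing coefficients mod 11: a · b ≡ 8·x^4 + 5·x^3 + 5·x^2 + x + 4. Now divide by f(x) = x^3 + 7·x^2 + 4·x + 2 in F_11[x], eliminating the leading term at each step:
  leading term 8·x^4: subtract (8·x)·f(x) = 8·x^4 + x^3 + 10·x^2 + 5·x, leaving 4·x^3 + 6·x^2 + 7·x + 4 (coefficients mod 11)
  leading term 4·x^3: subtract (4)·f(x) = 4·x^3 + 6·x^2 + 5·x + 8, leaving 2·x + 7 (coefficients mod 11)
The degree is now < 3, so this is the remainder. Hence a · b ≡ 2·x + 7 in F_11[x]/(f).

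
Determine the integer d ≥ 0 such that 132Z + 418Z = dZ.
(132, 418) = (22); d = 22

In the PID Z, (a, b) is generated by gcd(a, b). Compute gcd(418, 132) with the extended Euclidean algorithm, tracking rows (r, s, t) with s·418 + t·132 = r:
  row A: (418, 1, 0)   [1·418 + 0·132 = 418]
  row B: (132, 0, 1)   [0·418 + 1·132 = 132]
  418 = 3·132 + 22   → row C = row A − 3·row B = (22, 1, −3)   [check: 1·418 − 3·132 = 22]
  132 = 6·22 + 0   → remainder 0, stop. gcd = 22 (last nonzero row C).
So gcd(132, 418) = 22, with Bézout identity 1·418 − 3·132 = 22. Containment (⊇): the Bézout identity exhibits 22 as an element of (132, 418), giving (22) ⊆ (132, 418). Containment (⊆): since 22 | 132 and 22 | 418 (132 = 22·6, 418 = 22·19), every Z-linear combination of 132 and 418 is divisible by 22, so (132, 418) ⊆ (22). Therefore (132, 418) = (22), d = 22.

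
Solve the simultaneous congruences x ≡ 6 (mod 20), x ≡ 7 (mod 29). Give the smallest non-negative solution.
x ≡ 326 (mod 580); the representative in [0, 580) is 326

The moduli 20, 29 are pairwise coprime, so by the CRT there is a unique solution mod 20·29 = 580.
Solve by successive substitution. Start with x ≡ 6 (mod 20).
  Combine with x ≡ 7 (mod 29): write x = 6 + 20·t and require 6 + 20·t ≡ 7 (mod 29), i.e. 20·t ≡ 7 − 6 ≡ 1 (mod 29). Since 20^(−1) ≡ 16 (mod 29), t ≡ 16·1 ≡ 16 (mod 29). So x ≡ 6 + 20·16 = 326 (mod 580).
Unique solution in [0, 580): x = 326.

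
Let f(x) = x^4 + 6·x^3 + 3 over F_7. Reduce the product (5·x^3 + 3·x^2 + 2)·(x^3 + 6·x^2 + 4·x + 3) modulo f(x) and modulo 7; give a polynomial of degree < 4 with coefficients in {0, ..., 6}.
Multiply as integer polynomials: a · b = 5·x^6 + 33·x^5 + 38·x^4 + 29·x^3 + 21·x^2 + 8·x + 6. Reducing coefficients mod 7: a · b ≡ 5·x^6 + 5·x^5 + 3·x^4 + x^3 + x + 6. Now divide by f(x) = x^4 + 6·x^3 + 3 in F_7[x], eliminating the leading term at each step:
  leading term 5·x^6: subtract (5·x^2)·f(x) = 5·x^6 + 2·x^5 + x^2, leaving 3·x^5 + 3·x^4 + x^3 + 6·x^2 + x + 6 (coefficients mod 7)
  leading term 3·x^5: subtract (3·x)·f(x) = 3·x^5 + 4·x^4 + 2·x, leaving 6·x^4 + x^3 + 6·x^2 + 6·x + 6 (coefficients mod 7)
  leading term 6·x^4: subtract (6)·f(x) = 6·x^4 + x^3 + 4, leaving 6·x^2 + 6·x + 2 (coefficients mod 7)
The degree is now < 4, so this is the remainder. Hence a · b ≡ 6·x^2 + 6·x + 2 in F_7[x]/(f).

Final answer: a · b ≡ 6·x^2 + 6·x + 2 (mod f(x))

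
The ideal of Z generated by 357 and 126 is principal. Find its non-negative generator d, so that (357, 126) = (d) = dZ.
(357, 126) = (21); d = 21

In the PID Z, (a, b) is generated by gcd(a, b). Compute gcd(357, 126) with the extended Euclidean algorithm, tracking rows (r, s, t) with s·357 + t·126 = r:
  row A: (357, 1, 0)   [1·357 + 0·126 = 357]
  row B: (126, 0, 1)   [0·357 + 1·126 = 126]
  357 = 2·126 + 105   → row C = row A − 2·row B = (105, 1, −2)   [check: 1·357 − 2·126 = 105]
  126 = 1·105 + 21   → row D = row B − 1·row C = (21, −1, 3)   [check: −1·357 + 3·126 = 21]
  105 = 5·21 + 0   → remainder 0, stop. gcd = 21 (last nonzero row D).
So gcd(357, 126) = 21, with Bézout identity −1·357 + 3·126 = 21. Containment (⊇): the Bézout identity exhibits 21 as an element of (357, 126), giving (21) ⊆ (357, 126). Containment (⊆): since 21 | 357 and 21 | 126 (357 = 21·17, 126 = 21·6), every Z-linear combination of 357 and 126 is divisible by 21, so (357, 126) ⊆ (21). Therefore (357, 126) = (21), d = 21.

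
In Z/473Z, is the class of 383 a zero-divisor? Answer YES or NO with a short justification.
gcd(383, 473) = 1, so 383 is a unit in Z/473Z (it has a multiplicative inverse). A unit cannot be a zero-divisor: if 383·b ≡ 0 then multiplying both sides by 383^(−1) gives b ≡ 0. So 383 is not a zero-divisor.

Final answer: NO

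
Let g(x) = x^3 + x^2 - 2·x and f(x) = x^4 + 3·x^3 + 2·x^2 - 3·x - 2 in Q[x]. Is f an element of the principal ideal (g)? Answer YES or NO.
In Q[x] the ideal (g) consists of all multiples of g, so f ∈ (g) iff g | f, i.e. iff the remainder of f on division by g is 0. Divide f by g (g is monic, so eliminate the leading term of the running remainder at each step):
  leading term x^4: subtract (x)·g(x) = x^4 + x^3 - 2·x^2, leaving 2·x^3 + 4·x^2 - 3·x - 2
  leading term 2·x^3: subtract (2)·g(x) = 2·x^3 + 2·x^2 - 4·x, leaving 2·x^2 + x - 2
The remainder r(x) = 2·x^2 + x - 2 ≠ 0 (and deg r < deg g), so g ∤ f, i.e. f ∉ (g).

Final answer: NO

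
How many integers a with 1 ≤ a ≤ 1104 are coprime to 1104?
The number of a ∈ {1, ..., 1104} with gcd(a, 1104) = 1 is by definition Euler's totient φ(1104). φ is multiplicative, with φ(p^e) = p^e − p^(e−1). Factorise 1104 = 2^4 · 3 · 23. Then
  φ(1104) = (2^4 − 2^3) · (3 − 1) · (23 − 1) = 8 · 2 · 22 = 352.
So there are 352 such integers.

Final answer: 352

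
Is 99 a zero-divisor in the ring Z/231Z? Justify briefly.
YES

gcd(99, 231) = 33 > 1, so 99 is not a unit in Z/231Z. In Z/nZ every nonzero non-unit is a zero-divisor: explicitly, take b = 231/gcd = 7 ≠ 0 (mod 231); then 99·7 = 693 = 3·231, i.e. 99·7 ≡ 0 (mod 231). So 99 is a zero-divisor.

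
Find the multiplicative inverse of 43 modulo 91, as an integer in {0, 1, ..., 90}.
43^(−1) ≡ 36 (mod 91)

Apply the extended Euclidean algorithm to (91, 43), tracking rows (r, s, t) with s·91 + t·43 = r. Each division r_prev = q·r_cur + r_new produces the new row as (previous row) − q·(current row):
  row A: (91, 1, 0)   [1·91 + 0·43 = 91]
  row B: (43, 0, 1)   [0·91 + 1·43 = 43]
  91 = 2·43 + 5   → row C = row A − 2·row B = (5, 1, −2)   [check: 1·91 − 2·43 = 5]
  43 = 8·5 + 3   → row D = row B − 8·row C = (3, −8, 17)   [check: −8·91 + 17·43 = 3]
  5 = 1·3 + 2   → row E = row C − 1·row D = (2, 9, −19)   [check: 9·91 − 19·43 = 2]
  3 = 1·2 + 1   → row F = row D − 1·row E = (1, −17, 36)   [check: −17·91 + 36·43 = 1]
  2 = 2·1 + 0   → remainder 0, stop. gcd = 1 (last nonzero row F).
The gcd is 1, so 43 is invertible mod 91. The last nonzero row gives −17·91 + 36·43 = 1, so t = 36. So 43^(−1) ≡ 36 (mod 91). Verify: 43 · 36 = 1548 ≡ 1 (mod 91). ✓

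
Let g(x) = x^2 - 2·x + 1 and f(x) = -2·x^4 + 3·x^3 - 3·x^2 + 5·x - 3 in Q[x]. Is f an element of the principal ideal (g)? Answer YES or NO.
In Q[x] the ideal (g) consists of all multiples of g, so f ∈ (g) iff g | f, i.e. iff the remainder of f on division by g is 0. Divide f by g (g is monic, so eliminate the leading term of the running remainder at each step):
  leading term -2·x^4: subtract (-2·x^2)·g(x) = -2·x^4 + 4·x^3 - 2·x^2, leaving -x^3 - x^2 + 5·x - 3
  leading term -x^3: subtract (-x)·g(x) = -x^3 + 2·x^2 - x, leaving -3·x^2 + 6·x - 3
  leading term -3·x^2: subtract (-3)·g(x) = -3·x^2 + 6·x - 3, leaving 0
The remainder is 0, so f(x) = g(x) · h(x) with h(x) = -2·x^2 - x - 3. Hence g | f, i.e. f ∈ (g).

Final answer: YES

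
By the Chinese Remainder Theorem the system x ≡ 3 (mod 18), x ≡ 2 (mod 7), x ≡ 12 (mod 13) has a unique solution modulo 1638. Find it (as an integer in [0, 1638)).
x ≡ 597 (mod 1638); the representative in [0, 1638) is 597

The moduli 18, 7, 13 are pairwise coprime, so by the CRT there is a unique solution mod 18·7·13 = 1638.
Solve by successive substitution. Start with x ≡ 3 (mod 18).
  Combine with x ≡ 2 (mod 7): write x = 3 + 18·t and require 3 + 18·t ≡ 2 (mod 7), i.e. 18·t ≡ 2 − 3 ≡ 6 (mod 7). Since 18^(−1) ≡ 2 (mod 7) (18 ≡ 4 (mod 7)), t ≡ 2·6 ≡ 5 (mod 7). So x ≡ 3 + 18·5 = 93 (mod 126).
  Combine with x ≡ 12 (mod 13): write x = 93 + 126·t and require 93 + 126·t ≡ 12 (mod 13), i.e. 126·t ≡ 12 − 93 ≡ 10 (mod 13). Since 126^(−1) ≡ 3 (mod 13) (126 ≡ 9 (mod 13)), t ≡ 3·10 ≡ 4 (mod 13). So x ≡ 93 + 126·4 = 597 (mod 1638).
Unique solution in [0, 1638): x = 597.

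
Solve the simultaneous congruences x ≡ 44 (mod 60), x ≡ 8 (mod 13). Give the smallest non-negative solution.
x ≡ 164 (mod 780); the representative in [0, 780) is 164

The moduli 60, 13 are pairwise coprime, so by the CRT there is a unique solution mod 60·13 = 780.
Solve by successive substitution. Start with x ≡ 44 (mod 60).
  Combine with x ≡ 8 (mod 13): write x = 44 + 60·t and require 44 + 60·t ≡ 8 (mod 13), i.e. 60·t ≡ 8 − 44 ≡ 3 (mod 13). Since 60^(−1) ≡ 5 (mod 13) (60 ≡ 8 (mod 13)), t ≡ 5·3 ≡ 2 (mod 13). So x ≡ 44 + 60·2 = 164 (mod 780).
Unique solution in [0, 780): x = 164.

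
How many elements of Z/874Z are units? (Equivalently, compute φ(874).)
An element a ∈ Z/874Z is a unit iff gcd(a, 874) = 1, so the number of units is φ(874). φ is multiplicative, with φ(p^e) = p^e − p^(e−1). Factorise 874 = 2 · 19 · 23. Then
  φ(874) = (2 − 1) · (19 − 1) · (23 − 1) = 1 · 18 · 22 = 396.

Final answer: Z/874Z has φ(874) = 396 units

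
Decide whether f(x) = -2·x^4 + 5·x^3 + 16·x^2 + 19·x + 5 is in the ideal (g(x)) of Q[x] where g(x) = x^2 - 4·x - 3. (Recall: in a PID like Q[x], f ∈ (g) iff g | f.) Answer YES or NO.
In Q[x] the ideal (g) consists of all multiples of g, so f ∈ (g) iff g | f, i.e. iff the remainder of f on division by g is 0. Divide f by g (g is monic, so eliminate the leading term of the running remainder at each step):
  leading term -2·x^4: subtract (-2·x^2)·g(x) = -2·x^4 + 8·x^3 + 6·x^2, leaving -3·x^3 + 10·x^2 + 19·x + 5
  leading term -3·x^3: subtract (-3·x)·g(x) = -3·x^3 + 12·x^2 + 9·x, leaving -2·x^2 + 10·x + 5
  leading term -2·x^2: subtract (-2)·g(x) = -2·x^2 + 8·x + 6, leaving 2·x - 1
The remainder r(x) = 2·x - 1 ≠ 0 (and deg r < deg g), so g ∤ f, i.e. f ∉ (g).

Final answer: NO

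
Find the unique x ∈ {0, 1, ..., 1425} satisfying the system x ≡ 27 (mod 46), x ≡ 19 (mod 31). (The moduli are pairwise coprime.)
x ≡ 763 (mod 1426); the representative in [0, 1426) is 763

The moduli 46, 31 are pairwise coprime, so by the CRT there is a unique solution mod 46·31 = 1426.
Solve by successive substitution. Start with x ≡ 27 (mod 46).
  Combine with x ≡ 19 (mod 31): write x = 27 + 46·t and require 27 + 46·t ≡ 19 (mod 31), i.e. 46·t ≡ 19 − 27 ≡ 23 (mod 31). Since 46^(−1) ≡ 29 (mod 31) (46 ≡ 15 (mod 31)), t ≡ 29·23 ≡ 16 (mod 31). So x ≡ 27 + 46·16 = 763 (mod 1426).
Unique solution in [0, 1426): x = 763.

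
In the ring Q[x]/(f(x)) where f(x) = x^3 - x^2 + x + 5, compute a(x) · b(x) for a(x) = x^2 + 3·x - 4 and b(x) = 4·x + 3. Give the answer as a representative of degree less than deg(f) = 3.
First multiply in Q[x] without reducing: a · b = 4·x^3 + 15·x^2 - 7·x - 12. Now divide by f(x) = x^3 - x^2 + x + 5, eliminating the leading term at each step:
  leading term 4·x^3: subtract (4)·f(x) = 4·x^3 - 4·x^2 + 4·x + 20, leaving 19·x^2 - 11·x - 32
The degree is now < 3, so this is the remainder. Hence a · b ≡ 19·x^2 - 11·x - 32 in Q[x]/(f).

Final answer: a · b ≡ 19·x^2 - 11·x - 32 (mod f(x))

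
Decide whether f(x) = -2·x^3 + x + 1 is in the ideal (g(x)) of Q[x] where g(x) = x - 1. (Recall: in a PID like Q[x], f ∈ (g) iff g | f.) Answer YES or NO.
In Q[x] the ideal (g) consists of all multiples of g, so f ∈ (g) iff g | f, i.e. iff the remainder of f on division by g is 0. Divide f by g (g is monic, so eliminate the leading term of the running remainder at each step):
  leading term -2·x^3: subtract (-2·x^2)·g(x) = -2·x^3 + 2·x^2, leaving -2·x^2 + x + 1
  leading term -2·x^2: subtract (-2·x)·g(x) = -2·x^2 + 2·x, leaving 1 - x
  leading term -x: subtract (-1)·g(x) = 1 - x, leaving 0
The remainder is 0, so f(x) = g(x) · h(x) with h(x) = -2·x^2 - 2·x - 1. Hence g | f, i.e. f ∈ (g).

Final answer: YES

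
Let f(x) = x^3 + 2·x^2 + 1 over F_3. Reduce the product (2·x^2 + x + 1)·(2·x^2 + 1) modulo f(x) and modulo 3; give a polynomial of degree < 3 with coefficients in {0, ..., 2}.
a · b ≡ x^2 + 1 (mod f(x))

Multiply as integer polynomials: a · b = 4·x^4 + 2·x^3 + 4·x^2 + x + 1. Reducing coefficients mod 3: a · b ≡ x^4 + 2·x^3 + x^2 + x + 1. Now divide by f(x) = x^3 + 2·x^2 + 1 in F_3[x], eliminating the leading term at each step:
  leading term x^4: subtract (x)·f(x) = x^4 + 2·x^3 + x, leaving x^2 + 1 (coefficients mod 3)
The degree is now < 3, so this is the remainder. Hence a · b ≡ x^2 + 1 in F_3[x]/(f).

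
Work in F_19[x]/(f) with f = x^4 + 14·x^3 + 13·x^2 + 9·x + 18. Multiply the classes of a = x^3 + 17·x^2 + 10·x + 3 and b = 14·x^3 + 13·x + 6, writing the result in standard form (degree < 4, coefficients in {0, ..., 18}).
Multiply as integer polynomials: a · b = 14·x^6 + 238·x^5 + 153·x^4 + 269·x^3 + 232·x^2 + 99·x + 18. Reducing coefficients mod 19: a · b ≡ 14·x^6 + 10·x^5 + x^4 + 3·x^3 + 4·x^2 + 4·x + 18. Now divide by f(x) = x^4 + 14·x^3 + 13·x^2 + 9·x + 18 in F_19[x], eliminating the leading term at each step:
  leading term 14·x^6: subtract (14·x^2)·f(x) = 14·x^6 + 6·x^5 + 11·x^4 + 12·x^3 + 5·x^2, leaving 4·x^5 + 9·x^4 + 10·x^3 + 18·x^2 + 4·x + 18 (coefficients mod 19)
  leading term 4·x^5: subtract (4·x)·f(x) = 4·x^5 + 18·x^4 + 14·x^3 + 17·x^2 + 15·x, leaving 10·x^4 + 15·x^3 + x^2 + 8·x + 18 (coefficients mod 19)
  leading term 10·x^4: subtract (10)·f(x) = 10·x^4 + 7·x^3 + 16·x^2 + 14·x + 9, leaving 8·x^3 + 4·x^2 + 13·x + 9 (coefficients mod 19)
The degree is now < 4, so this is the remainder. Hence a · b ≡ 8·x^3 + 4·x^2 + 13·x + 9 in F_19[x]/(f).

Final answer: a · b ≡ 8·x^3 + 4·x^2 + 13·x + 9 (mod f(x))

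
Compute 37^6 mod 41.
Use repeated squaring. Binary(6) = 110. Walk through the bits of the exponent 6 left-to-right: at each bit after the leading one, square the running value, then multiply by 37 if the bit is 1 (always reducing mod 41):
  bit 1 = 1 (leading): start with 37.
  bit 2 = 1: square 37^2 = 1369 ≡ 16; bit is 1, so multiply 16·37 = 592 ≡ 18 (mod 41).
  bit 3 = 0: square 18^2 = 324 ≡ 37 (mod 41).
Final value: 37^6 ≡ 37 (mod 41).

Final answer: 37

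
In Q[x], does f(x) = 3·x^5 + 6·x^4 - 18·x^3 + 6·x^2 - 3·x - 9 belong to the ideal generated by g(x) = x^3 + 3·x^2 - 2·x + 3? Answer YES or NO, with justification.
In Q[x] the ideal (g) consists of all multiples of g, so f ∈ (g) iff g | f, i.e. iff the remainder of f on division by g is 0. Divide f by g (g is monic, so eliminate the leading term of the running remainder at each step):
  leading term 3·x^5: subtract (3·x^2)·g(x) = 3·x^5 + 9·x^4 - 6·x^3 + 9·x^2, leaving -3·x^4 - 12·x^3 - 3·x^2 - 3·x - 9
  leading term -3·x^4: subtract (-3·x)·g(x) = -3·x^4 - 9·x^3 + 6·x^2 - 9·x, leaving -3·x^3 - 9·x^2 + 6·x - 9
  leading term -3·x^3: subtract (-3)·g(x) = -3·x^3 - 9·x^2 + 6·x - 9, leaving 0
The remainder is 0, so f(x) = g(x) · h(x) with h(x) = 3·x^2 - 3·x - 3. Hence g | f, i.e. f ∈ (g).

Final answer: YES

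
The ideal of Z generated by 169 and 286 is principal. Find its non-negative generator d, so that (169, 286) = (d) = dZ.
In the PID Z, (a, b) is generated by gcd(a, b). Compute gcd(286, 169) with the extended Euclidean algorithm, tracking rows (r, s, t) with s·286 + t·169 = r:
  row A: (286, 1, 0)   [1·286 + 0·169 = 286]
  row B: (169, 0, 1)   [0·286 + 1·169 = 169]
  286 = 1·169 + 117   → row C = row A − 1·row B = (117, 1, −1)   [check: 1·286 − 1·169 = 117]
  169 = 1·117 + 52   → row D = row B − 1·row C = (52, −1, 2)   [check: −1·286 + 2·169 = 52]
  117 = 2·52 + 13   → row E = row C − 2·row D = (13, 3, −5)   [check: 3·286 − 5·169 = 13]
  52 = 4·13 + 0   → remainder 0, stop. gcd = 13 (last nonzero row E).
So gcd(169, 286) = 13, with Bézout identity 3·286 − 5·169 = 13. Containment (⊇): the Bézout identity exhibits 13 as an element of (169, 286), giving (13) ⊆ (169, 286). Containment (⊆): since 13 | 169 and 13 | 286 (169 = 13·13, 286 = 13·22), every Z-linear combination of 169 and 286 is divisible by 13, so (169, 286) ⊆ (13). Therefore (169, 286) = (13), d = 13.

Final answer: (169, 286) = (13); d = 13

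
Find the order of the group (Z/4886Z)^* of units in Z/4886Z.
|(Z/4886Z)^*| = 2088

(Z/4886Z)^* consists of the classes a with gcd(a, 4886) = 1, so its order is φ(4886). φ is multiplicative, with φ(p^e) = p^e − p^(e−1). Factorise 4886 = 2 · 7 · 349. Then
  φ(4886) = (2 − 1) · (7 − 1) · (349 − 1) = 1 · 6 · 348 = 2088.
Thus |(Z/4886Z)^*| = 2088.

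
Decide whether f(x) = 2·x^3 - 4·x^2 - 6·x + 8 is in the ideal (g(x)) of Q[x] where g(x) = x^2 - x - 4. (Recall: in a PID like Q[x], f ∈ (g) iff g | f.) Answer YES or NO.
In Q[x] the ideal (g) consists of all multiples of g, so f ∈ (g) iff g | f, i.e. iff the remainder of f on division by g is 0. Divide f by g (g is monic, so eliminate the leading term of the running remainder at each step):
  leading term 2·x^3: subtract (2·x)·g(x) = 2·x^3 - 2·x^2 - 8·x, leaving -2·x^2 + 2·x + 8
  leading term -2·x^2: subtract (-2)·g(x) = -2·x^2 + 2·x + 8, leaving 0
The remainder is 0, so f(x) = g(x) · h(x) with h(x) = 2·x - 2. Hence g | f, i.e. f ∈ (g).

Final answer: YES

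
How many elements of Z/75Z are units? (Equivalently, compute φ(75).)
Z/75Z has φ(75) = 40 units

An element a ∈ Z/75Z is a unit iff gcd(a, 75) = 1, so the number of units is φ(75). φ is multiplicative, with φ(p^e) = p^e − p^(e−1). Factorise 75 = 3 · 5^2. Then
  φ(75) = (3 − 1) · (5^2 − 5^1) = 2 · 20 = 40.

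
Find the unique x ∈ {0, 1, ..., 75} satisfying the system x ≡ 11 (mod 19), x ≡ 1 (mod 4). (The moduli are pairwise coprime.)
x ≡ 49 (mod 76); the representative in [0, 76) is 49

The moduli 19, 4 are pairwise coprime, so by the CRT there is a unique solution mod 19·4 = 76.
Solve by successive substitution. Start with x ≡ 11 (mod 19).
  Combine with x ≡ 1 (mod 4): write x = 11 + 19·t and require 11 + 19·t ≡ 1 (mod 4), i.e. 19·t ≡ 1 − 11 ≡ 2 (mod 4). Since 19^(−1) ≡ 3 (mod 4) (19 ≡ 3 (mod 4)), t ≡ 3·2 ≡ 2 (mod 4). So x ≡ 11 + 19·2 = 49 (mod 76).
Unique solution in [0, 76): x = 49.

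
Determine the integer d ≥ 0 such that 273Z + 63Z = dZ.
(273, 63) = (21); d = 21

In the PID Z, (a, b) is generated by gcd(a, b). Compute gcd(273, 63) with the extended Euclidean algorithm, tracking rows (r, s, t) with s·273 + t·63 = r:
  row A: (273, 1, 0)   [1·273 + 0·63 = 273]
  row B: (63, 0, 1)   [0·273 + 1·63 = 63]
  273 = 4·63 + 21   → row C = row A − 4·row B = (21, 1, −4)   [check: 1·273 − 4·63 = 21]
  63 = 3·21 + 0   → remainder 0, stop. gcd = 21 (last nonzero row C).
So gcd(273, 63) = 21, with Bézout identity 1·273 − 4·63 = 21. Containment (⊇): the Bézout identity exhibits 21 as an element of (273, 63), giving (21) ⊆ (273, 63). Containment (⊆): since 21 | 273 and 21 | 63 (273 = 21·13, 63 = 21·3), every Z-linear combination of 273 and 63 is divisible by 21, so (273, 63) ⊆ (21). Therefore (273, 63) = (21), d = 21.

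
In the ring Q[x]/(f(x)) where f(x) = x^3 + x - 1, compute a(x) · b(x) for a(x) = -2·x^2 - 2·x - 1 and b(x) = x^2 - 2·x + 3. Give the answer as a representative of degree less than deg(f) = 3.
a · b ≡ -x^2 - 8·x - 1 (mod f(x))

First multiply in Q[x] without reducing: a · b = -2·x^4 + 2·x^3 - 3·x^2 - 4·x - 3. Now divide by f(x) = x^3 + x - 1, eliminating the leading term at each step:
  leading term -2·x^4: subtract (-2·x)·f(x) = -2·x^4 - 2·x^2 + 2·x, leaving 2·x^3 - x^2 - 6·x - 3
  leading term 2·x^3: subtract (2)·f(x) = 2·x^3 + 2·x - 2, leaving -x^2 - 8·x - 1
The degree is now < 3, so this is the remainder. Hence a · b ≡ -x^2 - 8·x - 1 in Q[x]/(f).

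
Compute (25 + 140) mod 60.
45

Reduce the summands first: 140 ≡ 20 (mod 60), so 25 + 140 ≡ 25 + 20 (mod 60). 25 + 20 = 45; 45 = 0·60 + 45, so (25 + 140) mod 60 = 45.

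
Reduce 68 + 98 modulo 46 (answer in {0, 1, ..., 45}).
Reduce the summands first: 68 ≡ 22, 98 ≡ 6 (mod 46), so 68 + 98 ≡ 22 + 6 (mod 46). 22 + 6 = 28; 28 = 0·46 + 28, so (68 + 98) mod 46 = 28.

Final answer: 28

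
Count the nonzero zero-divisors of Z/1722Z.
In Z/1722Z each nonzero element is either a unit (gcd with 1722 is 1) or a zero-divisor (gcd > 1). The number of units is φ(1722): factorise 1722 = 2 · 3 · 7 · 41, so φ(1722) = (2 − 1) · (3 − 1) · (7 − 1) · (41 − 1) = 1 · 2 · 6 · 40 = 480. The nonzero elements number 1722 − 1 = 1721. Hence the nonzero zero-divisors number 1721 − 480 = 1241.

Final answer: Z/1722Z has 1241 nonzero zero-divisors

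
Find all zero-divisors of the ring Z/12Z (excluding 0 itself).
An element a ∈ Z/12Z (with a ≠ 0) is a zero-divisor iff gcd(a, 12) > 1 (because a is a unit precisely when gcd(a, n) = 1, and in Z/nZ every nonzero, non-unit element is a zero-divisor). Scan a = 1, ..., 11 and keep those with gcd(a, 12) > 1:
  gcd(2, 12) = 2, gcd(3, 12) = 3, gcd(4, 12) = 4, gcd(6, 12) = 6, gcd(8, 12) = 4, gcd(9, 12) = 3, gcd(10, 12) = 2.
All other a ∈ {1, ..., 11} have gcd(a, 12) = 1 and are units. So the nonzero zero-divisors are exactly the 7 values of a appearing in this scan.

Final answer: nonzero zero-divisors of Z/12Z = {2, 3, 4, 6, 8, 9, 10}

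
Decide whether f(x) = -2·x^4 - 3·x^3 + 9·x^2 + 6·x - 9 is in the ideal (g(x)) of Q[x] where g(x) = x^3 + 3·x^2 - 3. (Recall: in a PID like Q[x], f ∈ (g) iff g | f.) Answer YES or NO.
YES

In Q[x] the ideal (g) consists of all multiples of g, so f ∈ (g) iff g | f, i.e. iff the remainder of f on division by g is 0. Divide f by g (g is monic, so eliminate the leading term of the running remainder at each step):
  leading term -2·x^4: subtract (-2·x)·g(x) = -2·x^4 - 6·x^3 + 6·x, leaving 3·x^3 + 9·x^2 - 9
  leading term 3·x^3: subtract (3)·g(x) = 3·x^3 + 9·x^2 - 9, leaving 0
The remainder is 0, so f(x) = g(x) · h(x) with h(x) = 3 - 2·x. Hence g | f, i.e. f ∈ (g).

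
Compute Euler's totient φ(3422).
φ is multiplicative, with φ(p^e) = p^e − p^(e−1). Factorise 3422 = 2 · 29 · 59. Then
  φ(3422) = (2 − 1) · (29 − 1) · (59 − 1) = 1 · 28 · 58 = 1624.

Final answer: φ(3422) = 1624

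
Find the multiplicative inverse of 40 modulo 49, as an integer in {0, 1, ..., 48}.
Apply the extended Euclidean algorithm to (49, 40), tracking rows (r, s, t) with s·49 + t·40 = r. Each division r_prev = q·r_cur + r_new produces the new row as (previous row) − q·(current row):
  row A: (49, 1, 0)   [1·49 + 0·40 = 49]
  row B: (40, 0, 1)   [0·49 + 1·40 = 40]
  49 = 1·40 + 9   → row C = row A − 1·row B = (9, 1, −1)   [check: 1·49 − 1·40 = 9]
  40 = 4·9 + 4   → row D = row B − 4·row C = (4, −4, 5)   [check: −4·49 + 5·40 = 4]
  9 = 2·4 + 1   → row E = row C − 2·row D = (1, 9, −11)   [check: 9·49 − 11·40 = 1]
  4 = 4·1 + 0   → remainder 0, stop. gcd = 1 (last nonzero row E).
The gcd is 1, so 40 is invertible mod 49. The last nonzero row gives 9·49 − 11·40 = 1, so t = −11. So 40^(−1) ≡ −11 ≡ 38 (mod 49). Verify: 40 · 38 = 1520 ≡ 1 (mod 49). ✓

Final answer: 40^(−1) ≡ 38 (mod 49)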